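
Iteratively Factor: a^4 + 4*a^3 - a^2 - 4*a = (a)*(a^3 + 4*a^2 - a - 4) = a*(a + 1)*(a^2 + 3*a - 4) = a*(a - 1)*(a + 1)*(a + 4)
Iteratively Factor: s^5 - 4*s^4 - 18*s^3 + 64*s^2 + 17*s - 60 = (s - 3)*(s^4 - s^3 - 21*s^2 + s + 20) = (s - 5)*(s - 3)*(s^3 + 4*s^2 - s - 4) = (s - 5)*(s - 3)*(s + 1)*(s^2 + 3*s - 4) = (s - 5)*(s - 3)*(s - 1)*(s + 1)*(s + 4)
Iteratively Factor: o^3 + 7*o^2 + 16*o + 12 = (o + 3)*(o^2 + 4*o + 4) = (o + 2)*(o + 3)*(o + 2)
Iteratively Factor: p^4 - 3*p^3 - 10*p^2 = (p)*(p^3 - 3*p^2 - 10*p) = p*(p - 5)*(p^2 + 2*p) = p^2*(p - 5)*(p + 2)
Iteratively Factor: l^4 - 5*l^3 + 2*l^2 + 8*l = (l - 4)*(l^3 - l^2 - 2*l) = (l - 4)*(l + 1)*(l^2 - 2*l) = l*(l - 4)*(l + 1)*(l - 2)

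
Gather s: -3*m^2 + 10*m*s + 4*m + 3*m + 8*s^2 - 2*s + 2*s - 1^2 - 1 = -3*m^2 + 10*m*s + 7*m + 8*s^2 - 2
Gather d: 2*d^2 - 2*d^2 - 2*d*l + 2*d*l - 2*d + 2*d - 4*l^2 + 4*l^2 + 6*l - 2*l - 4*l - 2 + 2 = 0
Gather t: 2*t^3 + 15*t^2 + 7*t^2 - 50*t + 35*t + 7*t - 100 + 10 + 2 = 2*t^3 + 22*t^2 - 8*t - 88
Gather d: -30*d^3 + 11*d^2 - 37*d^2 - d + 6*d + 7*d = -30*d^3 - 26*d^2 + 12*d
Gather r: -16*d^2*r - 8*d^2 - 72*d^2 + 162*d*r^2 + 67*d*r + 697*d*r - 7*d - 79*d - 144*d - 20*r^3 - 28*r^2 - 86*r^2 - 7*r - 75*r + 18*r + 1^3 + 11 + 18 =-80*d^2 - 230*d - 20*r^3 + r^2*(162*d - 114) + r*(-16*d^2 + 764*d - 64) + 30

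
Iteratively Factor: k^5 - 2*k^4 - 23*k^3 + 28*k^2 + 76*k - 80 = (k + 4)*(k^4 - 6*k^3 + k^2 + 24*k - 20) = (k - 5)*(k + 4)*(k^3 - k^2 - 4*k + 4) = (k - 5)*(k + 2)*(k + 4)*(k^2 - 3*k + 2) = (k - 5)*(k - 2)*(k + 2)*(k + 4)*(k - 1)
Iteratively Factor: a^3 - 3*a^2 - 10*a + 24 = (a + 3)*(a^2 - 6*a + 8) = (a - 2)*(a + 3)*(a - 4)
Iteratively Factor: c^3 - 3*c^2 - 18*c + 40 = (c - 5)*(c^2 + 2*c - 8) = (c - 5)*(c + 4)*(c - 2)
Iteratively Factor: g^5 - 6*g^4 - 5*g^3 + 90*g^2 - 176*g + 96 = (g - 3)*(g^4 - 3*g^3 - 14*g^2 + 48*g - 32) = (g - 3)*(g + 4)*(g^3 - 7*g^2 + 14*g - 8) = (g - 3)*(g - 1)*(g + 4)*(g^2 - 6*g + 8) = (g - 3)*(g - 2)*(g - 1)*(g + 4)*(g - 4)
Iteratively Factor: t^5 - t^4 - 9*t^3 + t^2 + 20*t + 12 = (t + 1)*(t^4 - 2*t^3 - 7*t^2 + 8*t + 12) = (t - 2)*(t + 1)*(t^3 - 7*t - 6) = (t - 3)*(t - 2)*(t + 1)*(t^2 + 3*t + 2) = (t - 3)*(t - 2)*(t + 1)^2*(t + 2)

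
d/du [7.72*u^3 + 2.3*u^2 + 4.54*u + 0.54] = 23.16*u^2 + 4.6*u + 4.54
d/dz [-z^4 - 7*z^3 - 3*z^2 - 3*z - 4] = -4*z^3 - 21*z^2 - 6*z - 3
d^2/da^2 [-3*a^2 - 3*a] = -6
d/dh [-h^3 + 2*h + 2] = 2 - 3*h^2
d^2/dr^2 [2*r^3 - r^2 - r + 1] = 12*r - 2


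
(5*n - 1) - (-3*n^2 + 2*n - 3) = 3*n^2 + 3*n + 2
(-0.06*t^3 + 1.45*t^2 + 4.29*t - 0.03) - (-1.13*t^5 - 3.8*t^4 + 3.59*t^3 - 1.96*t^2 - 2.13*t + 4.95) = 1.13*t^5 + 3.8*t^4 - 3.65*t^3 + 3.41*t^2 + 6.42*t - 4.98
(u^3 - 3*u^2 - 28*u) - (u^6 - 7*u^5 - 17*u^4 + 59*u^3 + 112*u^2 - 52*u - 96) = -u^6 + 7*u^5 + 17*u^4 - 58*u^3 - 115*u^2 + 24*u + 96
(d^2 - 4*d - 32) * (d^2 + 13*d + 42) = d^4 + 9*d^3 - 42*d^2 - 584*d - 1344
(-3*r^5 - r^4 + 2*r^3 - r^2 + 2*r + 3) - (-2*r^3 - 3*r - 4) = -3*r^5 - r^4 + 4*r^3 - r^2 + 5*r + 7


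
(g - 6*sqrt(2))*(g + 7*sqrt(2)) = g^2 + sqrt(2)*g - 84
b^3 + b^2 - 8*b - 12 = (b - 3)*(b + 2)^2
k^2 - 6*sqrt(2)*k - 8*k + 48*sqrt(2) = (k - 8)*(k - 6*sqrt(2))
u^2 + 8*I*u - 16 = (u + 4*I)^2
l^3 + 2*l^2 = l^2*(l + 2)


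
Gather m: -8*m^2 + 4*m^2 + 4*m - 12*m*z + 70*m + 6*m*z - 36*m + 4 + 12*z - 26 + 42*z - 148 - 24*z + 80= -4*m^2 + m*(38 - 6*z) + 30*z - 90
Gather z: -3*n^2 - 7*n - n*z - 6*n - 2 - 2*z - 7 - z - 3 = -3*n^2 - 13*n + z*(-n - 3) - 12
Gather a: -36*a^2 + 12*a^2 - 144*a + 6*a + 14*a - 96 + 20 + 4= -24*a^2 - 124*a - 72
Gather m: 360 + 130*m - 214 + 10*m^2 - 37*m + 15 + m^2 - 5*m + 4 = 11*m^2 + 88*m + 165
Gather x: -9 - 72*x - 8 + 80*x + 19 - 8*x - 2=0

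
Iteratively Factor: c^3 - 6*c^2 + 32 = (c - 4)*(c^2 - 2*c - 8) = (c - 4)^2*(c + 2)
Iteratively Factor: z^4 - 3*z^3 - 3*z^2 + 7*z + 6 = (z - 2)*(z^3 - z^2 - 5*z - 3) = (z - 2)*(z + 1)*(z^2 - 2*z - 3) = (z - 3)*(z - 2)*(z + 1)*(z + 1)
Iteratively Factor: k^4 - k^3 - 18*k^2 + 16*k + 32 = (k + 4)*(k^3 - 5*k^2 + 2*k + 8) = (k + 1)*(k + 4)*(k^2 - 6*k + 8) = (k - 4)*(k + 1)*(k + 4)*(k - 2)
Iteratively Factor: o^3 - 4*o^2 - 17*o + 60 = (o + 4)*(o^2 - 8*o + 15) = (o - 5)*(o + 4)*(o - 3)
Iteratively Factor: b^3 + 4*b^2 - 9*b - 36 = (b - 3)*(b^2 + 7*b + 12) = (b - 3)*(b + 3)*(b + 4)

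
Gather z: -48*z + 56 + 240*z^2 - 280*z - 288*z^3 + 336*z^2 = -288*z^3 + 576*z^2 - 328*z + 56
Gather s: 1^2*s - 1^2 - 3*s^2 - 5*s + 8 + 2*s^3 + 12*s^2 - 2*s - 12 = 2*s^3 + 9*s^2 - 6*s - 5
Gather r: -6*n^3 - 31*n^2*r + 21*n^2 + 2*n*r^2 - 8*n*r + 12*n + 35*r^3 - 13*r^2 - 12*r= -6*n^3 + 21*n^2 + 12*n + 35*r^3 + r^2*(2*n - 13) + r*(-31*n^2 - 8*n - 12)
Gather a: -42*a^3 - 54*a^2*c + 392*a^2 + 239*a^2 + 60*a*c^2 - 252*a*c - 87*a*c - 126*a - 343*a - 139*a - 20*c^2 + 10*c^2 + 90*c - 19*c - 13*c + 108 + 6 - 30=-42*a^3 + a^2*(631 - 54*c) + a*(60*c^2 - 339*c - 608) - 10*c^2 + 58*c + 84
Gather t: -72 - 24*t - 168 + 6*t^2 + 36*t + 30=6*t^2 + 12*t - 210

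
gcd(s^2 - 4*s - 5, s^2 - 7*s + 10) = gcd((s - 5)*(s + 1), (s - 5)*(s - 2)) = s - 5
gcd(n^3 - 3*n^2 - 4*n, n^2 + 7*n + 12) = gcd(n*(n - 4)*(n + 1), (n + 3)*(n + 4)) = 1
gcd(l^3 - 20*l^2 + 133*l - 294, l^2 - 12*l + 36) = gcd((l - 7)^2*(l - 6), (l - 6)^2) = l - 6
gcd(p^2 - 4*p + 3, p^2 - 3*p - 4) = 1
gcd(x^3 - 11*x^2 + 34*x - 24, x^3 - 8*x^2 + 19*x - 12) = x^2 - 5*x + 4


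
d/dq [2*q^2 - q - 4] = 4*q - 1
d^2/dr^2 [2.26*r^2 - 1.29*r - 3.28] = 4.52000000000000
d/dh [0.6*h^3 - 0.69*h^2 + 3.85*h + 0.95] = 1.8*h^2 - 1.38*h + 3.85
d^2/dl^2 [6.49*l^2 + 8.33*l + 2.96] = 12.9800000000000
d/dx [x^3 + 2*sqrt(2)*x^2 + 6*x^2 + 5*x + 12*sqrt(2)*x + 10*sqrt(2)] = 3*x^2 + 4*sqrt(2)*x + 12*x + 5 + 12*sqrt(2)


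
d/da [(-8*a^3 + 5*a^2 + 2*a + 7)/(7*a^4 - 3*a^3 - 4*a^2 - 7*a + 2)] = (56*a^6 - 70*a^5 + 5*a^4 - 72*a^3 - 12*a^2 + 76*a + 53)/(49*a^8 - 42*a^7 - 47*a^6 - 74*a^5 + 86*a^4 + 44*a^3 + 33*a^2 - 28*a + 4)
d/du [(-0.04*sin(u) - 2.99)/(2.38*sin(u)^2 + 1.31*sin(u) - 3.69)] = (0.0952*sin(u)^2 + 14.2324*sin(u) + 4.0645)*cos(u)/(5.6644*sin(u)^4 + 6.2356*sin(u)^3 - 15.8483*sin(u)^2 - 9.6678*sin(u) + 13.6161)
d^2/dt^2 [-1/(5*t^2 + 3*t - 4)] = 2*(25*t^2 + 15*t - (10*t + 3)^2 - 20)/(5*t^2 + 3*t - 4)^3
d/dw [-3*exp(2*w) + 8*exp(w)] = (8 - 6*exp(w))*exp(w)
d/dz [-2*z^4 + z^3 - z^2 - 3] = z*(-8*z^2 + 3*z - 2)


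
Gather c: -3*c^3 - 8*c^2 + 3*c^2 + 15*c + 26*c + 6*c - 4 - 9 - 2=-3*c^3 - 5*c^2 + 47*c - 15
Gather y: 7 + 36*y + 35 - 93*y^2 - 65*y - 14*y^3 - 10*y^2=-14*y^3 - 103*y^2 - 29*y + 42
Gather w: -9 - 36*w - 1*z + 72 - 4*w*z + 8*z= w*(-4*z - 36) + 7*z + 63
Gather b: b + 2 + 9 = b + 11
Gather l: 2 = 2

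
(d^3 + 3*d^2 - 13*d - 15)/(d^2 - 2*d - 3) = d + 5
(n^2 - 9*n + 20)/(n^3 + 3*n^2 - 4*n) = (n^2 - 9*n + 20)/(n*(n^2 + 3*n - 4))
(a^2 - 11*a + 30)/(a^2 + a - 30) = (a - 6)/(a + 6)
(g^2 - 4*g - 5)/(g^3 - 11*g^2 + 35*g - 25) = (g + 1)/(g^2 - 6*g + 5)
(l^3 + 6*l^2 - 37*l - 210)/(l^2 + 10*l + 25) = (l^2 + l - 42)/(l + 5)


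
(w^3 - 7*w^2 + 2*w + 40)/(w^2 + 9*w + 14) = (w^2 - 9*w + 20)/(w + 7)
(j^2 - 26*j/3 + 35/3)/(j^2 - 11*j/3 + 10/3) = (j - 7)/(j - 2)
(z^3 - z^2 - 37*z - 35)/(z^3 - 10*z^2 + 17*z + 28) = (z + 5)/(z - 4)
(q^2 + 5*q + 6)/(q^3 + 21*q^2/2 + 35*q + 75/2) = 2*(q + 2)/(2*q^2 + 15*q + 25)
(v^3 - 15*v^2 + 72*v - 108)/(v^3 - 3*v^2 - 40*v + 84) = (v^3 - 15*v^2 + 72*v - 108)/(v^3 - 3*v^2 - 40*v + 84)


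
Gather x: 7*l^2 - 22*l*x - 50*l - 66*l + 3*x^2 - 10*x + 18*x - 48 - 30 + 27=7*l^2 - 116*l + 3*x^2 + x*(8 - 22*l) - 51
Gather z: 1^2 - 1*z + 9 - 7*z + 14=24 - 8*z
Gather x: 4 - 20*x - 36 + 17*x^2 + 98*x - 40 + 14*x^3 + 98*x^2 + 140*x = 14*x^3 + 115*x^2 + 218*x - 72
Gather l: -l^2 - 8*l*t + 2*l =-l^2 + l*(2 - 8*t)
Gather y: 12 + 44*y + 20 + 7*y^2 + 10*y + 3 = 7*y^2 + 54*y + 35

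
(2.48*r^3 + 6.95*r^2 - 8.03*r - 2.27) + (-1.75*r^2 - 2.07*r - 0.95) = 2.48*r^3 + 5.2*r^2 - 10.1*r - 3.22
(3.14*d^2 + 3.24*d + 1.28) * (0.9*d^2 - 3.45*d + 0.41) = 2.826*d^4 - 7.917*d^3 - 8.7386*d^2 - 3.0876*d + 0.5248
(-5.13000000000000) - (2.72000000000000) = -7.85000000000000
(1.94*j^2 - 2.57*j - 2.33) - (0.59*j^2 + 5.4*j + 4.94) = 1.35*j^2 - 7.97*j - 7.27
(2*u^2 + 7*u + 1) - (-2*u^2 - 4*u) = 4*u^2 + 11*u + 1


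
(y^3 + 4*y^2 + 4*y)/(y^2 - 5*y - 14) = y*(y + 2)/(y - 7)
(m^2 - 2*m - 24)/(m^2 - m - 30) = (m + 4)/(m + 5)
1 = 1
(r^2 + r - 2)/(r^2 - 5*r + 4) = (r + 2)/(r - 4)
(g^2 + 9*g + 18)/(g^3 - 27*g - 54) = (g + 6)/(g^2 - 3*g - 18)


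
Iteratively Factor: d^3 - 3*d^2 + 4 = (d + 1)*(d^2 - 4*d + 4) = (d - 2)*(d + 1)*(d - 2)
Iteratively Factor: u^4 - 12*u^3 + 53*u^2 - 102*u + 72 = (u - 3)*(u^3 - 9*u^2 + 26*u - 24) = (u - 4)*(u - 3)*(u^2 - 5*u + 6) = (u - 4)*(u - 3)^2*(u - 2)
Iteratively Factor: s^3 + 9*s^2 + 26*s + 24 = (s + 3)*(s^2 + 6*s + 8) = (s + 3)*(s + 4)*(s + 2)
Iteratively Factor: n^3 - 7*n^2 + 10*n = (n)*(n^2 - 7*n + 10) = n*(n - 5)*(n - 2)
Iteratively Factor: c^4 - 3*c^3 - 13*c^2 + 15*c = (c)*(c^3 - 3*c^2 - 13*c + 15) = c*(c + 3)*(c^2 - 6*c + 5) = c*(c - 1)*(c + 3)*(c - 5)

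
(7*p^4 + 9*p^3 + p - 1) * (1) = 7*p^4 + 9*p^3 + p - 1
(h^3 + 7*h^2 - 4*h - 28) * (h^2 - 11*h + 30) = h^5 - 4*h^4 - 51*h^3 + 226*h^2 + 188*h - 840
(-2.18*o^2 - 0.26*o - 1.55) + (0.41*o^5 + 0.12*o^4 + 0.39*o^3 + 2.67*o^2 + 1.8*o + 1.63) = 0.41*o^5 + 0.12*o^4 + 0.39*o^3 + 0.49*o^2 + 1.54*o + 0.0799999999999998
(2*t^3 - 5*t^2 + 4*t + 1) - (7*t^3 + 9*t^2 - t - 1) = -5*t^3 - 14*t^2 + 5*t + 2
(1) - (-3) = 4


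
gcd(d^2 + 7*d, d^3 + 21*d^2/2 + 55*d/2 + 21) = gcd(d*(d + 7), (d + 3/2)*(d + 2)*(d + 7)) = d + 7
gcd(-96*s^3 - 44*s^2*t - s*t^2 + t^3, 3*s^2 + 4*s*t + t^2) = 3*s + t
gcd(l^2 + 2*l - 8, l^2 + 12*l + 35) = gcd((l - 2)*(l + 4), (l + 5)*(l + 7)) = 1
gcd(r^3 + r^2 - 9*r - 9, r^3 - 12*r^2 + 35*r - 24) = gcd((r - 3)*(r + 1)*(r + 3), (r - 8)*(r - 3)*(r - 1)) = r - 3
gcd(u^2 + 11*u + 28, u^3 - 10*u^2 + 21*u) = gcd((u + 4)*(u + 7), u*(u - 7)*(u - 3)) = 1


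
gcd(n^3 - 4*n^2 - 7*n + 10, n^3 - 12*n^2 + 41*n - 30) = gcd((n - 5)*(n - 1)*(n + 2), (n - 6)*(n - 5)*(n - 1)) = n^2 - 6*n + 5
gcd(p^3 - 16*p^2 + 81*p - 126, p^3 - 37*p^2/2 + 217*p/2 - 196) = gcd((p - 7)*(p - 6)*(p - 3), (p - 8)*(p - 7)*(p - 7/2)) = p - 7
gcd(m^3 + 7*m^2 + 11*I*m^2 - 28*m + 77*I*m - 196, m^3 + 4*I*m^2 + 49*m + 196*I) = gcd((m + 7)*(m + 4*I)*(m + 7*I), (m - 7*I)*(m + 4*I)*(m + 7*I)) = m^2 + 11*I*m - 28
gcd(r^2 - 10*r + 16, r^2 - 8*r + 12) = r - 2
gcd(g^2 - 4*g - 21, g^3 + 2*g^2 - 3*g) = g + 3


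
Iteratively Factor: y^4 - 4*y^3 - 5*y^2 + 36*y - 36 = (y + 3)*(y^3 - 7*y^2 + 16*y - 12) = (y - 3)*(y + 3)*(y^2 - 4*y + 4) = (y - 3)*(y - 2)*(y + 3)*(y - 2)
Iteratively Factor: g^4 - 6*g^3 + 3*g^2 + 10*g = (g + 1)*(g^3 - 7*g^2 + 10*g) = (g - 5)*(g + 1)*(g^2 - 2*g) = (g - 5)*(g - 2)*(g + 1)*(g)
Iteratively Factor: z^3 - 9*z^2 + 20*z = (z - 4)*(z^2 - 5*z) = z*(z - 4)*(z - 5)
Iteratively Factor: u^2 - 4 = (u + 2)*(u - 2)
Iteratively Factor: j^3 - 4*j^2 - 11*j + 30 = (j + 3)*(j^2 - 7*j + 10) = (j - 5)*(j + 3)*(j - 2)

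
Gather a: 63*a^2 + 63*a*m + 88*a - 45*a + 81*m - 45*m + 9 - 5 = 63*a^2 + a*(63*m + 43) + 36*m + 4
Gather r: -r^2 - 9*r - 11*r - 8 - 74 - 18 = -r^2 - 20*r - 100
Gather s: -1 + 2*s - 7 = 2*s - 8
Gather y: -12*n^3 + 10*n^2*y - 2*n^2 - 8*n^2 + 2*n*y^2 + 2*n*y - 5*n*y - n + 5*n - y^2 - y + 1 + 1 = -12*n^3 - 10*n^2 + 4*n + y^2*(2*n - 1) + y*(10*n^2 - 3*n - 1) + 2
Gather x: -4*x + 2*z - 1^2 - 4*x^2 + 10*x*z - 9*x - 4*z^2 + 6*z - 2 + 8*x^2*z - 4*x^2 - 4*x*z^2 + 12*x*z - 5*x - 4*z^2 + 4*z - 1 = x^2*(8*z - 8) + x*(-4*z^2 + 22*z - 18) - 8*z^2 + 12*z - 4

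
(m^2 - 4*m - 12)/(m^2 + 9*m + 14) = (m - 6)/(m + 7)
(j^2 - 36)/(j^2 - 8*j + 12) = (j + 6)/(j - 2)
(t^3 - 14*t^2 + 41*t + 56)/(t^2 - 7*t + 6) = (t^3 - 14*t^2 + 41*t + 56)/(t^2 - 7*t + 6)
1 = 1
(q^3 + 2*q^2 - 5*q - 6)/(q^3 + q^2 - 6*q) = (q + 1)/q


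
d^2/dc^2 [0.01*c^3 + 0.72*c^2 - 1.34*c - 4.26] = 0.06*c + 1.44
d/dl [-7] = 0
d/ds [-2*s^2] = -4*s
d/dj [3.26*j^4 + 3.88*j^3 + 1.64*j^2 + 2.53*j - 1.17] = 13.04*j^3 + 11.64*j^2 + 3.28*j + 2.53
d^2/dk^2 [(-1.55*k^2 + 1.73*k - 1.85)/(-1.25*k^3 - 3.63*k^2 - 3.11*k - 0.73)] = (4.84375*k^6 - 16.21875*k^5 - 48.5655*k^4 + 47.370596*k^3 + 183.71427*k^2 + 142.688442*k + 35.489368)/(1.953125*k^9 + 17.015625*k^8 + 63.9915*k^7 + 135.923772*k^6 + 179.085102*k^5 + 151.21383*k^4 + 81.52574*k^3 + 26.98518*k^2 + 4.971957*k + 0.389017)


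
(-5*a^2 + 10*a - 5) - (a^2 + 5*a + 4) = -6*a^2 + 5*a - 9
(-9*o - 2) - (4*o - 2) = -13*o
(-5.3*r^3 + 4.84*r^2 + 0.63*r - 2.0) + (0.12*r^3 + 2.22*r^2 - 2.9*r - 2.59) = -5.18*r^3 + 7.06*r^2 - 2.27*r - 4.59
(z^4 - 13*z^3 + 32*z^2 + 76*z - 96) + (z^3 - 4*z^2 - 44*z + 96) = z^4 - 12*z^3 + 28*z^2 + 32*z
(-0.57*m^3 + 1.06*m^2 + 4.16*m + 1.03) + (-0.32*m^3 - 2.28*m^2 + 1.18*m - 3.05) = -0.89*m^3 - 1.22*m^2 + 5.34*m - 2.02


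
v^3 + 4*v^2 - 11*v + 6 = (v - 1)^2*(v + 6)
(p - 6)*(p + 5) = p^2 - p - 30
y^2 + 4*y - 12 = (y - 2)*(y + 6)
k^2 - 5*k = k*(k - 5)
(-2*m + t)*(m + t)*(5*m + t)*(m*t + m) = -10*m^4*t - 10*m^4 - 7*m^3*t^2 - 7*m^3*t + 4*m^2*t^3 + 4*m^2*t^2 + m*t^4 + m*t^3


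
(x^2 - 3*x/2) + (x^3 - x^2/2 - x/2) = x^3 + x^2/2 - 2*x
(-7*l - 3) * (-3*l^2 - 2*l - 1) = 21*l^3 + 23*l^2 + 13*l + 3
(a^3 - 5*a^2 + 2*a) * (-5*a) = -5*a^4 + 25*a^3 - 10*a^2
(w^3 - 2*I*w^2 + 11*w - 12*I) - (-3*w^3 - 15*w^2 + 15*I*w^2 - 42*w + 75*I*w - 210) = 4*w^3 + 15*w^2 - 17*I*w^2 + 53*w - 75*I*w + 210 - 12*I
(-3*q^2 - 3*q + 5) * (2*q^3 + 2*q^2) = -6*q^5 - 12*q^4 + 4*q^3 + 10*q^2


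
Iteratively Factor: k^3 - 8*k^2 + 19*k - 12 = (k - 4)*(k^2 - 4*k + 3) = (k - 4)*(k - 1)*(k - 3)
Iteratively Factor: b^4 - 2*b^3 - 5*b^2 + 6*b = (b - 3)*(b^3 + b^2 - 2*b) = (b - 3)*(b - 1)*(b^2 + 2*b) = b*(b - 3)*(b - 1)*(b + 2)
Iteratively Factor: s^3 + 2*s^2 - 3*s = (s)*(s^2 + 2*s - 3) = s*(s + 3)*(s - 1)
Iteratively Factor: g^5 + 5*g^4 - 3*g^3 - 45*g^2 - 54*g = (g + 3)*(g^4 + 2*g^3 - 9*g^2 - 18*g) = g*(g + 3)*(g^3 + 2*g^2 - 9*g - 18) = g*(g + 2)*(g + 3)*(g^2 - 9) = g*(g + 2)*(g + 3)^2*(g - 3)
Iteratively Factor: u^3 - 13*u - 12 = (u - 4)*(u^2 + 4*u + 3) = (u - 4)*(u + 3)*(u + 1)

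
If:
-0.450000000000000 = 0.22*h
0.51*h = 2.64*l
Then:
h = -2.05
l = -0.40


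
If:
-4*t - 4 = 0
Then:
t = -1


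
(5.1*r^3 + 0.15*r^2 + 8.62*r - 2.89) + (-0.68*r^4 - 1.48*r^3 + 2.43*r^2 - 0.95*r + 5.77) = -0.68*r^4 + 3.62*r^3 + 2.58*r^2 + 7.67*r + 2.88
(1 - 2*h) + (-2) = -2*h - 1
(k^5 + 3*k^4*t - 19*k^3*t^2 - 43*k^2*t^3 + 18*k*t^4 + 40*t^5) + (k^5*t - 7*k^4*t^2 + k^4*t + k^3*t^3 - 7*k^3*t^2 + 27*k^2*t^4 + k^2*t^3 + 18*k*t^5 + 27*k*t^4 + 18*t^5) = k^5*t + k^5 - 7*k^4*t^2 + 4*k^4*t + k^3*t^3 - 26*k^3*t^2 + 27*k^2*t^4 - 42*k^2*t^3 + 18*k*t^5 + 45*k*t^4 + 58*t^5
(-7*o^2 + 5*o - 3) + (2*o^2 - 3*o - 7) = -5*o^2 + 2*o - 10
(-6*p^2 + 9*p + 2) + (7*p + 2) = -6*p^2 + 16*p + 4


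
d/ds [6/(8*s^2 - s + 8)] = 6*(1 - 16*s)/(8*s^2 - s + 8)^2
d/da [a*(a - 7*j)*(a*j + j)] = j*(3*a^2 - 14*a*j + 2*a - 7*j)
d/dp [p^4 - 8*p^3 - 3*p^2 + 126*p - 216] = 4*p^3 - 24*p^2 - 6*p + 126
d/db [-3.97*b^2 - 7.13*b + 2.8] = -7.94*b - 7.13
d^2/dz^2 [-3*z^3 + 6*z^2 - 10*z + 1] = 12 - 18*z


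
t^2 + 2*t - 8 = (t - 2)*(t + 4)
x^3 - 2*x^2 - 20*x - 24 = (x - 6)*(x + 2)^2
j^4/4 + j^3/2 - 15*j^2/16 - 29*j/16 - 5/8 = (j/4 + 1/4)*(j - 2)*(j + 1/2)*(j + 5/2)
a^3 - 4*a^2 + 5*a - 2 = (a - 2)*(a - 1)^2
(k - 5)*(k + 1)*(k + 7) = k^3 + 3*k^2 - 33*k - 35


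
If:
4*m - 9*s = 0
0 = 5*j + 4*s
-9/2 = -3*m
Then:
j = -8/15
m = 3/2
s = 2/3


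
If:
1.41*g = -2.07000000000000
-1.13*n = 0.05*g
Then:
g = -1.47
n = 0.06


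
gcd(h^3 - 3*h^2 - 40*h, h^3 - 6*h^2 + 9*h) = h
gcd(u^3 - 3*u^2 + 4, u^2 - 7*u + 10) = u - 2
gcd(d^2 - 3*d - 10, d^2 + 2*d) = d + 2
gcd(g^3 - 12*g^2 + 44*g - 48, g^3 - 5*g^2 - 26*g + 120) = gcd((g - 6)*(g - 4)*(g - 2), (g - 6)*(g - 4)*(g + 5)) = g^2 - 10*g + 24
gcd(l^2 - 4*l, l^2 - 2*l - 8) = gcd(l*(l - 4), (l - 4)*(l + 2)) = l - 4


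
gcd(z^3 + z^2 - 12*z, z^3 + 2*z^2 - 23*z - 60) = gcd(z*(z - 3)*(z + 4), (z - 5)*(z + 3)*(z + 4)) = z + 4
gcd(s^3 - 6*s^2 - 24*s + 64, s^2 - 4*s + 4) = s - 2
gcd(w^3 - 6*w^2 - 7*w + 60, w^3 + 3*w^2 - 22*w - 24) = w - 4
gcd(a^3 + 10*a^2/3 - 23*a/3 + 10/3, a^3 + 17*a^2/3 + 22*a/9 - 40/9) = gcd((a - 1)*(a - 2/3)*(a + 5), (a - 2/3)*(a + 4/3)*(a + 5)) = a^2 + 13*a/3 - 10/3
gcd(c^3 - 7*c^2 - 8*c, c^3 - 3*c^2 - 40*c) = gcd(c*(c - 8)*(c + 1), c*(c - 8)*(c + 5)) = c^2 - 8*c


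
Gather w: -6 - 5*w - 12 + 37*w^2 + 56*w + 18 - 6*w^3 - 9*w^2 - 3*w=-6*w^3 + 28*w^2 + 48*w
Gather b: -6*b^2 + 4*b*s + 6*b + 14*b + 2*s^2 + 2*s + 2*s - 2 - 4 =-6*b^2 + b*(4*s + 20) + 2*s^2 + 4*s - 6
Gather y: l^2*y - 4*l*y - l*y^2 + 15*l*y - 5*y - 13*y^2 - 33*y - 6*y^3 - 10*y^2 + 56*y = -6*y^3 + y^2*(-l - 23) + y*(l^2 + 11*l + 18)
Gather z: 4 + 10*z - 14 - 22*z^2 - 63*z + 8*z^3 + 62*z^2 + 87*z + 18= 8*z^3 + 40*z^2 + 34*z + 8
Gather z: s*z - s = s*z - s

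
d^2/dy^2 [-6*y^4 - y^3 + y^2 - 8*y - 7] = -72*y^2 - 6*y + 2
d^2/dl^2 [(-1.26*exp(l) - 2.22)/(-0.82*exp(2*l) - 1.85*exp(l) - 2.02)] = (0.847224*exp(4*l) + 4.059492*exp(3*l) - 2.419164*exp(2*l) - 11.819502*exp(l) - 3.154836)*exp(l)/(0.551368*exp(6*l) + 3.73182*exp(5*l) + 12.494094*exp(4*l) + 24.717665*exp(3*l) + 30.778134*exp(2*l) + 22.64622*exp(l) + 8.242408)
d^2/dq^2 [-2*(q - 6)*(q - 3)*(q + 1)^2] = -24*q^2 + 84*q - 4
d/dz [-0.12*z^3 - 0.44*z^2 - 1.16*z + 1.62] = -0.36*z^2 - 0.88*z - 1.16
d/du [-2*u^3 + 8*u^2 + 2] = 2*u*(8 - 3*u)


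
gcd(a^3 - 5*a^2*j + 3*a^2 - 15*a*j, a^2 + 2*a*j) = a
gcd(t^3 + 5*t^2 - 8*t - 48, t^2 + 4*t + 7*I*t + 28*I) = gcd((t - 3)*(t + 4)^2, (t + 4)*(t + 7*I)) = t + 4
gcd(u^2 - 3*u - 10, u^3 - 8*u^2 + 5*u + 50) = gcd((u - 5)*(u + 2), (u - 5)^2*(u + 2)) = u^2 - 3*u - 10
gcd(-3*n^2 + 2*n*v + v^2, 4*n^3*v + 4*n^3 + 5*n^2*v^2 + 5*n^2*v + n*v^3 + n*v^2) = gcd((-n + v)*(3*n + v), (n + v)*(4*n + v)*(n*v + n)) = 1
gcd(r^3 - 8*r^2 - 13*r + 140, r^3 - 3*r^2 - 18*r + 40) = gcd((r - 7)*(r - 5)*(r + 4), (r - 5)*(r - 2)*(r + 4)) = r^2 - r - 20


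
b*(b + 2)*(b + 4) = b^3 + 6*b^2 + 8*b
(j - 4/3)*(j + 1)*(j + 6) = j^3 + 17*j^2/3 - 10*j/3 - 8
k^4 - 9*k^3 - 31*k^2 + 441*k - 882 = (k - 7)*(k - 6)*(k - 3)*(k + 7)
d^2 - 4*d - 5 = (d - 5)*(d + 1)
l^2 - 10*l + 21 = (l - 7)*(l - 3)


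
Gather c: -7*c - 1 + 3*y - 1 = -7*c + 3*y - 2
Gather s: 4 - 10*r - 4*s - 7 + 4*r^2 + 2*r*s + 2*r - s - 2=4*r^2 - 8*r + s*(2*r - 5) - 5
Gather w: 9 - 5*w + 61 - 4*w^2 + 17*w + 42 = -4*w^2 + 12*w + 112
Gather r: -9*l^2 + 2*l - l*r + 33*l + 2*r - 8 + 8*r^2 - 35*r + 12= -9*l^2 + 35*l + 8*r^2 + r*(-l - 33) + 4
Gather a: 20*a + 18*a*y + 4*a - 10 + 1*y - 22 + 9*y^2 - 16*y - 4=a*(18*y + 24) + 9*y^2 - 15*y - 36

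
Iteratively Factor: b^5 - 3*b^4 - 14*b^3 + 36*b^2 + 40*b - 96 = (b - 4)*(b^4 + b^3 - 10*b^2 - 4*b + 24) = (b - 4)*(b - 2)*(b^3 + 3*b^2 - 4*b - 12) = (b - 4)*(b - 2)*(b + 3)*(b^2 - 4) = (b - 4)*(b - 2)*(b + 2)*(b + 3)*(b - 2)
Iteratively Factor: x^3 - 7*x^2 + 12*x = (x)*(x^2 - 7*x + 12) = x*(x - 4)*(x - 3)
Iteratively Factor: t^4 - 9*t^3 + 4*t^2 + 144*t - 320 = (t - 4)*(t^3 - 5*t^2 - 16*t + 80) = (t - 4)*(t + 4)*(t^2 - 9*t + 20) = (t - 5)*(t - 4)*(t + 4)*(t - 4)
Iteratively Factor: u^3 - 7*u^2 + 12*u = (u)*(u^2 - 7*u + 12) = u*(u - 3)*(u - 4)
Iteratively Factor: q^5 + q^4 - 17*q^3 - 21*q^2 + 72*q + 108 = (q - 3)*(q^4 + 4*q^3 - 5*q^2 - 36*q - 36) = (q - 3)*(q + 2)*(q^3 + 2*q^2 - 9*q - 18) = (q - 3)^2*(q + 2)*(q^2 + 5*q + 6) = (q - 3)^2*(q + 2)*(q + 3)*(q + 2)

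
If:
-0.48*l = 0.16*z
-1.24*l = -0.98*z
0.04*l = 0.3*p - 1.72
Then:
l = 0.00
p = 5.73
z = 0.00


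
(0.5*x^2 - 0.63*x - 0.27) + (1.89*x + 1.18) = 0.5*x^2 + 1.26*x + 0.91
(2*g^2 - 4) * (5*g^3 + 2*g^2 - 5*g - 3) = 10*g^5 + 4*g^4 - 30*g^3 - 14*g^2 + 20*g + 12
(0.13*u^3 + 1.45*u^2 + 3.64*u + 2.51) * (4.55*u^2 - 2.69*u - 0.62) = 0.5915*u^5 + 6.2478*u^4 + 12.5809*u^3 + 0.729899999999999*u^2 - 9.0087*u - 1.5562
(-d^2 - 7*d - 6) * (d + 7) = -d^3 - 14*d^2 - 55*d - 42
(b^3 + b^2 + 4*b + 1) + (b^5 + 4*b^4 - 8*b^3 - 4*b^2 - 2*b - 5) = b^5 + 4*b^4 - 7*b^3 - 3*b^2 + 2*b - 4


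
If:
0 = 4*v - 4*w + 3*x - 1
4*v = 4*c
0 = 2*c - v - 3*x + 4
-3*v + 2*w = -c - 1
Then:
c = -5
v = -5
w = -11/2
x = -1/3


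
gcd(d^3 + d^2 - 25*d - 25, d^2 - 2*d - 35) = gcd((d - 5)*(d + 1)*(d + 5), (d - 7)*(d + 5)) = d + 5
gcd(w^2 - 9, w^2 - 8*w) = 1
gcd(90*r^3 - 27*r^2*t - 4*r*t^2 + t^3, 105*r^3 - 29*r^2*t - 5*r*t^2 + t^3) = 15*r^2 - 2*r*t - t^2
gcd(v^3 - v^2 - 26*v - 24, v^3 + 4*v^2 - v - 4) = v^2 + 5*v + 4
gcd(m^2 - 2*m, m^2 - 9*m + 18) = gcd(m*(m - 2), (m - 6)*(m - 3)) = 1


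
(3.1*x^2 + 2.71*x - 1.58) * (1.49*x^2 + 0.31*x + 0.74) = 4.619*x^4 + 4.9989*x^3 + 0.7799*x^2 + 1.5156*x - 1.1692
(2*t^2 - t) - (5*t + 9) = 2*t^2 - 6*t - 9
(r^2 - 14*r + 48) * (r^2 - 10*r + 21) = r^4 - 24*r^3 + 209*r^2 - 774*r + 1008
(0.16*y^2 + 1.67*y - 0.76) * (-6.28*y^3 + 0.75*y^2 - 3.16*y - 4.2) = -1.0048*y^5 - 10.3676*y^4 + 5.5197*y^3 - 6.5192*y^2 - 4.6124*y + 3.192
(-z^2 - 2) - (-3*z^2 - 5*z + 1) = 2*z^2 + 5*z - 3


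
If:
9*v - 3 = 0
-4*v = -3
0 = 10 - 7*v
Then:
No Solution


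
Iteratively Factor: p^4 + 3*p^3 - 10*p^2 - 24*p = (p)*(p^3 + 3*p^2 - 10*p - 24) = p*(p - 3)*(p^2 + 6*p + 8) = p*(p - 3)*(p + 2)*(p + 4)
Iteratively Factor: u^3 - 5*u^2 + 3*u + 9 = (u - 3)*(u^2 - 2*u - 3) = (u - 3)^2*(u + 1)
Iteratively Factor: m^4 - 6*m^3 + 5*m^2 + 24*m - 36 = (m + 2)*(m^3 - 8*m^2 + 21*m - 18) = (m - 3)*(m + 2)*(m^2 - 5*m + 6) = (m - 3)*(m - 2)*(m + 2)*(m - 3)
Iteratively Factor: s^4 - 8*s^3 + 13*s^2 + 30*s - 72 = (s - 3)*(s^3 - 5*s^2 - 2*s + 24) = (s - 4)*(s - 3)*(s^2 - s - 6) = (s - 4)*(s - 3)^2*(s + 2)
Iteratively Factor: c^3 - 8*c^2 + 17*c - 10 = (c - 5)*(c^2 - 3*c + 2) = (c - 5)*(c - 2)*(c - 1)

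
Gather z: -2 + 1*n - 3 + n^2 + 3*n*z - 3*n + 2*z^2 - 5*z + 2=n^2 - 2*n + 2*z^2 + z*(3*n - 5) - 3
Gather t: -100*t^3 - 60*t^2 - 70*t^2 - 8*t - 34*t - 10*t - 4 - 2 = -100*t^3 - 130*t^2 - 52*t - 6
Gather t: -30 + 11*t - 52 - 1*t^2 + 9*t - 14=-t^2 + 20*t - 96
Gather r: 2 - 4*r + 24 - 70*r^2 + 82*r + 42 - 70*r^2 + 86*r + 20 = -140*r^2 + 164*r + 88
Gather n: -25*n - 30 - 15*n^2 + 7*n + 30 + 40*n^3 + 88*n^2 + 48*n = 40*n^3 + 73*n^2 + 30*n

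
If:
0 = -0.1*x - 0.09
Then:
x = -0.90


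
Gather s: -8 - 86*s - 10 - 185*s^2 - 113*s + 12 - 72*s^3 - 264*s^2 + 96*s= -72*s^3 - 449*s^2 - 103*s - 6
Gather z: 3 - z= 3 - z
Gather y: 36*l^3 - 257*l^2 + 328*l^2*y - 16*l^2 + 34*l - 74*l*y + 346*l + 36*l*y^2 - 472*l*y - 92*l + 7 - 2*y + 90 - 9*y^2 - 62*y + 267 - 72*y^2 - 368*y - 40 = 36*l^3 - 273*l^2 + 288*l + y^2*(36*l - 81) + y*(328*l^2 - 546*l - 432) + 324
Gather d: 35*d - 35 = 35*d - 35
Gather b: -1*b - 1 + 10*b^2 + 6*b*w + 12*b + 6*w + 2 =10*b^2 + b*(6*w + 11) + 6*w + 1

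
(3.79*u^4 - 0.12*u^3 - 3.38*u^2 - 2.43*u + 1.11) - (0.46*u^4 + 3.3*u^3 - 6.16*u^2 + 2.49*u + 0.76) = 3.33*u^4 - 3.42*u^3 + 2.78*u^2 - 4.92*u + 0.35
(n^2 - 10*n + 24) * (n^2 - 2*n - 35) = n^4 - 12*n^3 + 9*n^2 + 302*n - 840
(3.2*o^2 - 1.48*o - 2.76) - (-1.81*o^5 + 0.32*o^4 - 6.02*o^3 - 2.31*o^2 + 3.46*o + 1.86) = 1.81*o^5 - 0.32*o^4 + 6.02*o^3 + 5.51*o^2 - 4.94*o - 4.62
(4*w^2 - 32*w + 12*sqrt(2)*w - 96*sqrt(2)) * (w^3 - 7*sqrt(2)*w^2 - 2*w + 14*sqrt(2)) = 4*w^5 - 32*w^4 - 16*sqrt(2)*w^4 - 176*w^3 + 128*sqrt(2)*w^3 + 32*sqrt(2)*w^2 + 1408*w^2 - 256*sqrt(2)*w + 336*w - 2688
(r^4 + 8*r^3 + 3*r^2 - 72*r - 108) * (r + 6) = r^5 + 14*r^4 + 51*r^3 - 54*r^2 - 540*r - 648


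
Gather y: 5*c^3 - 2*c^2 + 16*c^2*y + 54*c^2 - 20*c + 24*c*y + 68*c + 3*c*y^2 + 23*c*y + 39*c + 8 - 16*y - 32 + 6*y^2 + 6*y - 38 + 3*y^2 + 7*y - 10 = 5*c^3 + 52*c^2 + 87*c + y^2*(3*c + 9) + y*(16*c^2 + 47*c - 3) - 72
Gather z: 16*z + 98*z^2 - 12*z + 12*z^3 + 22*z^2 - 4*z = 12*z^3 + 120*z^2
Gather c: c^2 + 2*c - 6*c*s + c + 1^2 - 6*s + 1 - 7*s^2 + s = c^2 + c*(3 - 6*s) - 7*s^2 - 5*s + 2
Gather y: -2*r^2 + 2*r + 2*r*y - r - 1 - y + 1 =-2*r^2 + r + y*(2*r - 1)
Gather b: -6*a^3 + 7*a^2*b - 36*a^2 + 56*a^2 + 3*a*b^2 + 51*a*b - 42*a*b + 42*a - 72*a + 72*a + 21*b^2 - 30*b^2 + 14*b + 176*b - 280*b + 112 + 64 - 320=-6*a^3 + 20*a^2 + 42*a + b^2*(3*a - 9) + b*(7*a^2 + 9*a - 90) - 144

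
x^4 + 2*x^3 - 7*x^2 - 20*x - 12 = (x - 3)*(x + 1)*(x + 2)^2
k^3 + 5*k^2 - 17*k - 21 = (k - 3)*(k + 1)*(k + 7)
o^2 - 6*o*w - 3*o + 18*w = (o - 3)*(o - 6*w)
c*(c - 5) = c^2 - 5*c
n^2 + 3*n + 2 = (n + 1)*(n + 2)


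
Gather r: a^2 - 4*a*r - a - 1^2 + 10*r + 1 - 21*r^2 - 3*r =a^2 - a - 21*r^2 + r*(7 - 4*a)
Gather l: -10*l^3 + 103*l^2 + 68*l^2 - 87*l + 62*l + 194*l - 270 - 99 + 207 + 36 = -10*l^3 + 171*l^2 + 169*l - 126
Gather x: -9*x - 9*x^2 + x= -9*x^2 - 8*x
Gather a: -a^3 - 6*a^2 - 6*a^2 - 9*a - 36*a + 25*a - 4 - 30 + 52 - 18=-a^3 - 12*a^2 - 20*a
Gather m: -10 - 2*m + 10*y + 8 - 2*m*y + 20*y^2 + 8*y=m*(-2*y - 2) + 20*y^2 + 18*y - 2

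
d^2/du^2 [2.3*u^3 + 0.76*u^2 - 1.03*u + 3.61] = 13.8*u + 1.52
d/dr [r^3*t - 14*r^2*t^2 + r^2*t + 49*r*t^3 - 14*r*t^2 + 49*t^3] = t*(3*r^2 - 28*r*t + 2*r + 49*t^2 - 14*t)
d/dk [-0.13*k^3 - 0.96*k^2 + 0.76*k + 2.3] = -0.39*k^2 - 1.92*k + 0.76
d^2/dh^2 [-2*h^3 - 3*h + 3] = -12*h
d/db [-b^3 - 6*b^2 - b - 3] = -3*b^2 - 12*b - 1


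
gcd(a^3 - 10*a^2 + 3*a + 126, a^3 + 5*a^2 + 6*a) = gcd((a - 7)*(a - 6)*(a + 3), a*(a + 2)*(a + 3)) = a + 3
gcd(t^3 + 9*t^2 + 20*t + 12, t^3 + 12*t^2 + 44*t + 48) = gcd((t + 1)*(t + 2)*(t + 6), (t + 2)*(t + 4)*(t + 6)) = t^2 + 8*t + 12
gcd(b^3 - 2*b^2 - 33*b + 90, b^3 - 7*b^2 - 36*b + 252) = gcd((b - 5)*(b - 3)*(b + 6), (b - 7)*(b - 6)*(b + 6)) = b + 6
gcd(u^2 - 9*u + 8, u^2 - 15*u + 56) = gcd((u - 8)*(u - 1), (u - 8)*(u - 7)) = u - 8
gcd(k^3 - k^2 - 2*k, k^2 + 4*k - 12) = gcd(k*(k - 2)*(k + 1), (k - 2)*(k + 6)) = k - 2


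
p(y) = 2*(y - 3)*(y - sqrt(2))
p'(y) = 4*y - 6 - 2*sqrt(2)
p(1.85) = -1.00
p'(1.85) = -1.43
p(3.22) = 0.79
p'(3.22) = 4.05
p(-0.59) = 14.39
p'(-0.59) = -11.19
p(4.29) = 7.42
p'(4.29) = 8.33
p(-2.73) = 47.49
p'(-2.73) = -19.75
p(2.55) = -1.02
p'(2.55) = 1.37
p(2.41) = -1.18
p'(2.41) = 0.81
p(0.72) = 3.17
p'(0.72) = -5.95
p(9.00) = 91.03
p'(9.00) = 27.17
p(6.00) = 27.51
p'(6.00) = 15.17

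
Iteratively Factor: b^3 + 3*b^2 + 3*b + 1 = (b + 1)*(b^2 + 2*b + 1) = (b + 1)^2*(b + 1)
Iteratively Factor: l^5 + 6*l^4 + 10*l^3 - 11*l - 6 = (l + 2)*(l^4 + 4*l^3 + 2*l^2 - 4*l - 3) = (l + 1)*(l + 2)*(l^3 + 3*l^2 - l - 3) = (l + 1)^2*(l + 2)*(l^2 + 2*l - 3) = (l + 1)^2*(l + 2)*(l + 3)*(l - 1)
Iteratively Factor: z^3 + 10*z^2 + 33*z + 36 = (z + 3)*(z^2 + 7*z + 12) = (z + 3)^2*(z + 4)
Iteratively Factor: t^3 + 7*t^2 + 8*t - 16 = (t + 4)*(t^2 + 3*t - 4) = (t - 1)*(t + 4)*(t + 4)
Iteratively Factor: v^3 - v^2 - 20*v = (v - 5)*(v^2 + 4*v) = v*(v - 5)*(v + 4)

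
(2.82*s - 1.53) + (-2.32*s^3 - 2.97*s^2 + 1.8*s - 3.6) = -2.32*s^3 - 2.97*s^2 + 4.62*s - 5.13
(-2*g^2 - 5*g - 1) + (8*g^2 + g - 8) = 6*g^2 - 4*g - 9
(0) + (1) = 1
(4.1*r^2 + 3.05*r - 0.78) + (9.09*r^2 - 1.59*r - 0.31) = 13.19*r^2 + 1.46*r - 1.09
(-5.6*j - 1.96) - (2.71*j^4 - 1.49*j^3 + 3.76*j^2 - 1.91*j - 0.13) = -2.71*j^4 + 1.49*j^3 - 3.76*j^2 - 3.69*j - 1.83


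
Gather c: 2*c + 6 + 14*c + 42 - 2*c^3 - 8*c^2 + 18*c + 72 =-2*c^3 - 8*c^2 + 34*c + 120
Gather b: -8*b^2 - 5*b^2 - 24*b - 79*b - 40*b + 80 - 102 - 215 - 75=-13*b^2 - 143*b - 312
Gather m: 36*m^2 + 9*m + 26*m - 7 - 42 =36*m^2 + 35*m - 49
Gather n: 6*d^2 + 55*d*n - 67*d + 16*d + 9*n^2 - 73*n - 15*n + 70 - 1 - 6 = 6*d^2 - 51*d + 9*n^2 + n*(55*d - 88) + 63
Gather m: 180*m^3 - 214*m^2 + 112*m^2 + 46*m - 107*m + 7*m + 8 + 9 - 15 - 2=180*m^3 - 102*m^2 - 54*m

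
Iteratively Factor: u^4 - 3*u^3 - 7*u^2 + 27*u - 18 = (u + 3)*(u^3 - 6*u^2 + 11*u - 6) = (u - 2)*(u + 3)*(u^2 - 4*u + 3) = (u - 3)*(u - 2)*(u + 3)*(u - 1)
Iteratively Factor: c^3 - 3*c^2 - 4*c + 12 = (c - 3)*(c^2 - 4) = (c - 3)*(c + 2)*(c - 2)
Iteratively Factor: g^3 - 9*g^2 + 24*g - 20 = (g - 2)*(g^2 - 7*g + 10) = (g - 5)*(g - 2)*(g - 2)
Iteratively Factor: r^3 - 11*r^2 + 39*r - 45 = (r - 5)*(r^2 - 6*r + 9) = (r - 5)*(r - 3)*(r - 3)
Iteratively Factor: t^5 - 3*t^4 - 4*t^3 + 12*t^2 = (t)*(t^4 - 3*t^3 - 4*t^2 + 12*t) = t^2*(t^3 - 3*t^2 - 4*t + 12) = t^2*(t - 3)*(t^2 - 4) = t^2*(t - 3)*(t - 2)*(t + 2)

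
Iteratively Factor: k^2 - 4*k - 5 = (k - 5)*(k + 1)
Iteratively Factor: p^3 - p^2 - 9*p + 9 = (p + 3)*(p^2 - 4*p + 3) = (p - 1)*(p + 3)*(p - 3)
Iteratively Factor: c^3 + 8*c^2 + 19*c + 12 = (c + 1)*(c^2 + 7*c + 12) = (c + 1)*(c + 3)*(c + 4)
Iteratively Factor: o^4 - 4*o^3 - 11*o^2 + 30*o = (o)*(o^3 - 4*o^2 - 11*o + 30) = o*(o + 3)*(o^2 - 7*o + 10) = o*(o - 5)*(o + 3)*(o - 2)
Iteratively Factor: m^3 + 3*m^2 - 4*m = (m)*(m^2 + 3*m - 4) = m*(m - 1)*(m + 4)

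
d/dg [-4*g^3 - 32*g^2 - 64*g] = -12*g^2 - 64*g - 64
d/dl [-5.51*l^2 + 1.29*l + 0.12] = 1.29 - 11.02*l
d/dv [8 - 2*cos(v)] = 2*sin(v)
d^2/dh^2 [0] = 0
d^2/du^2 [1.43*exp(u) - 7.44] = 1.43*exp(u)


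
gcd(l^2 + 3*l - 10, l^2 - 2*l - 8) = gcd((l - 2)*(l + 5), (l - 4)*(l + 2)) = 1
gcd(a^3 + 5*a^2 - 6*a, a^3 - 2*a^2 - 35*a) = a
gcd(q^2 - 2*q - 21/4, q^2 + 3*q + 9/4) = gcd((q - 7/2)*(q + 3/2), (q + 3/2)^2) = q + 3/2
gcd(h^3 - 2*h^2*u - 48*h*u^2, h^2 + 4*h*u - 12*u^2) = h + 6*u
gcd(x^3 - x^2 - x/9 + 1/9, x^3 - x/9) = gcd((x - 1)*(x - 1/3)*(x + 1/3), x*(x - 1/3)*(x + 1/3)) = x^2 - 1/9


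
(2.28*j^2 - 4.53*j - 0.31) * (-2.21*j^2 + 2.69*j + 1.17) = -5.0388*j^4 + 16.1445*j^3 - 8.833*j^2 - 6.134*j - 0.3627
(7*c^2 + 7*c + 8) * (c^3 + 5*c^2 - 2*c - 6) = 7*c^5 + 42*c^4 + 29*c^3 - 16*c^2 - 58*c - 48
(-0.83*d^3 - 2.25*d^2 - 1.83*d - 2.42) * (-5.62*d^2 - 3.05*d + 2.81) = 4.6646*d^5 + 15.1765*d^4 + 14.8148*d^3 + 12.8594*d^2 + 2.2387*d - 6.8002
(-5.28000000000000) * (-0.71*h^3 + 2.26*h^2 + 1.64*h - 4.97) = 3.7488*h^3 - 11.9328*h^2 - 8.6592*h + 26.2416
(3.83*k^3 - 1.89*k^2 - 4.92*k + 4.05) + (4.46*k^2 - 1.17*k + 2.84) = 3.83*k^3 + 2.57*k^2 - 6.09*k + 6.89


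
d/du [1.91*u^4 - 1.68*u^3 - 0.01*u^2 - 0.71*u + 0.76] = 7.64*u^3 - 5.04*u^2 - 0.02*u - 0.71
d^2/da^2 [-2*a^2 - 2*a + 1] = -4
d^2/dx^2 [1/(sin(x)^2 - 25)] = 2*(-2*sin(x)^4 - 47*sin(x)^2 + 25)/(sin(x)^2 - 25)^3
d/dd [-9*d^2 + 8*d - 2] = 8 - 18*d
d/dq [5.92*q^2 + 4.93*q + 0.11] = 11.84*q + 4.93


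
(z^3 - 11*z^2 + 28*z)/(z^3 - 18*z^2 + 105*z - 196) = z/(z - 7)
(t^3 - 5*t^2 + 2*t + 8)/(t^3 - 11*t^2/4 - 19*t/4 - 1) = 4*(t - 2)/(4*t + 1)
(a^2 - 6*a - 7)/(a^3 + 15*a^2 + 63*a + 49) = (a - 7)/(a^2 + 14*a + 49)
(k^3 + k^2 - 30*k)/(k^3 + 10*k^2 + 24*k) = (k - 5)/(k + 4)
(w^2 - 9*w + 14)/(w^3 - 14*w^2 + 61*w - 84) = (w - 2)/(w^2 - 7*w + 12)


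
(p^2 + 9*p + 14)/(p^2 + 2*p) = (p + 7)/p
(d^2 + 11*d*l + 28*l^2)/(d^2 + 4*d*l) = (d + 7*l)/d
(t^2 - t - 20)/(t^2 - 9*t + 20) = (t + 4)/(t - 4)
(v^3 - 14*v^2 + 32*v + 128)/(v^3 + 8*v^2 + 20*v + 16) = (v^2 - 16*v + 64)/(v^2 + 6*v + 8)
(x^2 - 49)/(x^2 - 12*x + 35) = (x + 7)/(x - 5)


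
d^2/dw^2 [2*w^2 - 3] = 4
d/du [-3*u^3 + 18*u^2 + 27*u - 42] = -9*u^2 + 36*u + 27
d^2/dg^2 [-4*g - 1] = 0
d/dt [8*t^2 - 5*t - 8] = 16*t - 5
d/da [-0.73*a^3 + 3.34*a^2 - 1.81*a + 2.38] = -2.19*a^2 + 6.68*a - 1.81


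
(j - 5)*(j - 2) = j^2 - 7*j + 10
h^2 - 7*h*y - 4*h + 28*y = (h - 4)*(h - 7*y)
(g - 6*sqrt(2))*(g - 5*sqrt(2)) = g^2 - 11*sqrt(2)*g + 60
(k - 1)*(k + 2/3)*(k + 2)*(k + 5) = k^4 + 20*k^3/3 + 7*k^2 - 8*k - 20/3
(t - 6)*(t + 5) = t^2 - t - 30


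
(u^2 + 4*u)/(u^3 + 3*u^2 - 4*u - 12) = u*(u + 4)/(u^3 + 3*u^2 - 4*u - 12)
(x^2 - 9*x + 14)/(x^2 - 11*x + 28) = (x - 2)/(x - 4)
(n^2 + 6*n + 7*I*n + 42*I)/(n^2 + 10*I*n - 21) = (n + 6)/(n + 3*I)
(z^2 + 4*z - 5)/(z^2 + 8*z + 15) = (z - 1)/(z + 3)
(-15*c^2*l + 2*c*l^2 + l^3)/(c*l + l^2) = (-15*c^2 + 2*c*l + l^2)/(c + l)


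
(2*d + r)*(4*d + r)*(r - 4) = 8*d^2*r - 32*d^2 + 6*d*r^2 - 24*d*r + r^3 - 4*r^2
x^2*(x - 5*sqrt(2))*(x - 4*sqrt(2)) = x^4 - 9*sqrt(2)*x^3 + 40*x^2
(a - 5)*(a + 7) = a^2 + 2*a - 35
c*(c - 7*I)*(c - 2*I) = c^3 - 9*I*c^2 - 14*c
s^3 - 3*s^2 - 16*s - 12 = (s - 6)*(s + 1)*(s + 2)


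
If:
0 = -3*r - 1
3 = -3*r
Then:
No Solution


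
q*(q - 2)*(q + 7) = q^3 + 5*q^2 - 14*q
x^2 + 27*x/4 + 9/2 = (x + 3/4)*(x + 6)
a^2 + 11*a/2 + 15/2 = (a + 5/2)*(a + 3)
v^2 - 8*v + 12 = (v - 6)*(v - 2)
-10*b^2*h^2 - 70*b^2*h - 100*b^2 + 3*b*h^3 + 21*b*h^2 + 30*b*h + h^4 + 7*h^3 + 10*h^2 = (-2*b + h)*(5*b + h)*(h + 2)*(h + 5)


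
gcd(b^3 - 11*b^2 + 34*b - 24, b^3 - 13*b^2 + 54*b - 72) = b^2 - 10*b + 24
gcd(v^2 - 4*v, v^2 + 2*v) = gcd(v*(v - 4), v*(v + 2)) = v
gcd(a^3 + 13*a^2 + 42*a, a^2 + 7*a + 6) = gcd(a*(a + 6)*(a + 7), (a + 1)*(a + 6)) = a + 6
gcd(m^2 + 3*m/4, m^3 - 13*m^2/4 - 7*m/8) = m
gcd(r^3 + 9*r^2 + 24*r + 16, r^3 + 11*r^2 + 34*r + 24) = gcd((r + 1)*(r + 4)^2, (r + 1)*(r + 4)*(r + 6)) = r^2 + 5*r + 4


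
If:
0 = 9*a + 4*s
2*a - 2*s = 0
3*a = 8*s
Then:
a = 0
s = 0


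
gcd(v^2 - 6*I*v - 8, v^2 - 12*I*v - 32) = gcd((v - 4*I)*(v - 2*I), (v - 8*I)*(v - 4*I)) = v - 4*I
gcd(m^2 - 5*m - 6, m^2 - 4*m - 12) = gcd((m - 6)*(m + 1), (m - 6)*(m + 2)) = m - 6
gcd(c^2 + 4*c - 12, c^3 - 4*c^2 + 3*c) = 1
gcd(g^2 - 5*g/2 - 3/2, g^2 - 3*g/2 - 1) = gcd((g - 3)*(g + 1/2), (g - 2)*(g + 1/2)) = g + 1/2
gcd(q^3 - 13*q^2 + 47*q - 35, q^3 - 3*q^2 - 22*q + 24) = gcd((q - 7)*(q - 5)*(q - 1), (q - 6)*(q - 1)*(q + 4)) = q - 1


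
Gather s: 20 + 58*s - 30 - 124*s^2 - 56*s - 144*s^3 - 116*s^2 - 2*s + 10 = -144*s^3 - 240*s^2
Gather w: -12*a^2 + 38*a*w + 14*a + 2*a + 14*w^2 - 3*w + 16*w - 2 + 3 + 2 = -12*a^2 + 16*a + 14*w^2 + w*(38*a + 13) + 3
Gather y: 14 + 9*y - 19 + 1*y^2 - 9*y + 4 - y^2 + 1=0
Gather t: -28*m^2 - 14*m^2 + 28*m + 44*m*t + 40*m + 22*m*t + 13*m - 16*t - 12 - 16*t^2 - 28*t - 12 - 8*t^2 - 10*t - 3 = -42*m^2 + 81*m - 24*t^2 + t*(66*m - 54) - 27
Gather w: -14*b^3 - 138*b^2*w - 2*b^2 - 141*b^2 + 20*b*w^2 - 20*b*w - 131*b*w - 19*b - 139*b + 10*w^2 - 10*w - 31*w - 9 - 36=-14*b^3 - 143*b^2 - 158*b + w^2*(20*b + 10) + w*(-138*b^2 - 151*b - 41) - 45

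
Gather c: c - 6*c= -5*c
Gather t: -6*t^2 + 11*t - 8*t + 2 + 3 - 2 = -6*t^2 + 3*t + 3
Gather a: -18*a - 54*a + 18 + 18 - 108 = -72*a - 72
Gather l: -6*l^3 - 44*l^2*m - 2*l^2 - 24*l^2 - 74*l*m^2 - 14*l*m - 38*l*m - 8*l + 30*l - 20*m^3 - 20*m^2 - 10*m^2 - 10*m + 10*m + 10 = -6*l^3 + l^2*(-44*m - 26) + l*(-74*m^2 - 52*m + 22) - 20*m^3 - 30*m^2 + 10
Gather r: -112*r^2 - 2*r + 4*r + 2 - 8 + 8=-112*r^2 + 2*r + 2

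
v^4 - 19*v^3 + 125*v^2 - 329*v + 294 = (v - 7)^2*(v - 3)*(v - 2)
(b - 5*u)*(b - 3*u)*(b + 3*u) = b^3 - 5*b^2*u - 9*b*u^2 + 45*u^3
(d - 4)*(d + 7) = d^2 + 3*d - 28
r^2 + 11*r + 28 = (r + 4)*(r + 7)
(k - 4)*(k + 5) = k^2 + k - 20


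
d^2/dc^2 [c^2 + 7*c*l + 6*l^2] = 2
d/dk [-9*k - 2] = -9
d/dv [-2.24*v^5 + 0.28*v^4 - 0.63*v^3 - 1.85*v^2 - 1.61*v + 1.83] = -11.2*v^4 + 1.12*v^3 - 1.89*v^2 - 3.7*v - 1.61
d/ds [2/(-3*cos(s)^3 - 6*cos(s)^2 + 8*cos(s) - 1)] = 2*(-9*cos(s)^2 - 12*cos(s) + 8)*sin(s)/(3*cos(s)^3 + 6*cos(s)^2 - 8*cos(s) + 1)^2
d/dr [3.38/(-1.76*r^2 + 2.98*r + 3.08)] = (11.8976*r - 10.0724)/(-1.76*r^2 + 2.98*r + 3.08)^2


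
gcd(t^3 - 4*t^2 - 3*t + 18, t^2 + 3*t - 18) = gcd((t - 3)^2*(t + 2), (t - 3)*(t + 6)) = t - 3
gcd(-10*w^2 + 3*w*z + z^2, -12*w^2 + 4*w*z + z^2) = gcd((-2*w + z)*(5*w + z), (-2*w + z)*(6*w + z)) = -2*w + z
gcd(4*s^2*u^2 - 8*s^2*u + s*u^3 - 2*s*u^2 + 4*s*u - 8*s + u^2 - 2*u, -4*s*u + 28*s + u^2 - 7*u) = 1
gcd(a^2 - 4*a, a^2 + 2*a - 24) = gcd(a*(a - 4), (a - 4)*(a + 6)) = a - 4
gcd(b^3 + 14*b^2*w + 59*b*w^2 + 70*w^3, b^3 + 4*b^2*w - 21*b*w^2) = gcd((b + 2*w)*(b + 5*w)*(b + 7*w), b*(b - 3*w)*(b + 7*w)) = b + 7*w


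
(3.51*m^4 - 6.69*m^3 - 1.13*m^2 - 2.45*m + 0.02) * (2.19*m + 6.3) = 7.6869*m^5 + 7.4619*m^4 - 44.6217*m^3 - 12.4845*m^2 - 15.3912*m + 0.126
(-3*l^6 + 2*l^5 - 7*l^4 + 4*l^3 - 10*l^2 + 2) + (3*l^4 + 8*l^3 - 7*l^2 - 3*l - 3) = -3*l^6 + 2*l^5 - 4*l^4 + 12*l^3 - 17*l^2 - 3*l - 1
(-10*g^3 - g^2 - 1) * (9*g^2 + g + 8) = -90*g^5 - 19*g^4 - 81*g^3 - 17*g^2 - g - 8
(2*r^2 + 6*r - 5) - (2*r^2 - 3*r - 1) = 9*r - 4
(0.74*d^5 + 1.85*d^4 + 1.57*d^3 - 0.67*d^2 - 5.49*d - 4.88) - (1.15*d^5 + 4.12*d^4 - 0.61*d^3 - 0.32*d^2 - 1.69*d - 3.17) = -0.41*d^5 - 2.27*d^4 + 2.18*d^3 - 0.35*d^2 - 3.8*d - 1.71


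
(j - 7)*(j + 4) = j^2 - 3*j - 28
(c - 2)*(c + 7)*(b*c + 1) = b*c^3 + 5*b*c^2 - 14*b*c + c^2 + 5*c - 14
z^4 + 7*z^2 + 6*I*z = z*(z - 3*I)*(z + I)*(z + 2*I)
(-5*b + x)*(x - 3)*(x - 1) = -5*b*x^2 + 20*b*x - 15*b + x^3 - 4*x^2 + 3*x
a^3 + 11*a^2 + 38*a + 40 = (a + 2)*(a + 4)*(a + 5)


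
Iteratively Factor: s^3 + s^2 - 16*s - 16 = (s - 4)*(s^2 + 5*s + 4) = (s - 4)*(s + 1)*(s + 4)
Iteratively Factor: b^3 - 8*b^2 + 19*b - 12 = (b - 1)*(b^2 - 7*b + 12) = (b - 4)*(b - 1)*(b - 3)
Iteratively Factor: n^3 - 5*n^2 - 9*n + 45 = (n + 3)*(n^2 - 8*n + 15) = (n - 3)*(n + 3)*(n - 5)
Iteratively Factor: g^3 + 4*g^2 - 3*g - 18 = (g + 3)*(g^2 + g - 6) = (g - 2)*(g + 3)*(g + 3)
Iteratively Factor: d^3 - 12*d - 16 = (d - 4)*(d^2 + 4*d + 4) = (d - 4)*(d + 2)*(d + 2)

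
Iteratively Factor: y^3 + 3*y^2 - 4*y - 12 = (y - 2)*(y^2 + 5*y + 6) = (y - 2)*(y + 2)*(y + 3)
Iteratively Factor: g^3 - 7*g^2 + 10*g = (g - 2)*(g^2 - 5*g) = (g - 5)*(g - 2)*(g)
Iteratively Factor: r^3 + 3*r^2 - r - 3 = (r + 3)*(r^2 - 1) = (r + 1)*(r + 3)*(r - 1)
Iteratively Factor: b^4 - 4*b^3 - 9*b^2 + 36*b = (b + 3)*(b^3 - 7*b^2 + 12*b) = (b - 4)*(b + 3)*(b^2 - 3*b) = (b - 4)*(b - 3)*(b + 3)*(b)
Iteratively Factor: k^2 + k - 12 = (k - 3)*(k + 4)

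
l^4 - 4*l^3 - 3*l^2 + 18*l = l*(l - 3)^2*(l + 2)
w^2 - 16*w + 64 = (w - 8)^2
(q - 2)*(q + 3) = q^2 + q - 6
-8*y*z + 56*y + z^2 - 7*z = (-8*y + z)*(z - 7)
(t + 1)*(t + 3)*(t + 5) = t^3 + 9*t^2 + 23*t + 15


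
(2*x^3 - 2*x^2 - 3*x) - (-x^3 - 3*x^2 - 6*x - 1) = 3*x^3 + x^2 + 3*x + 1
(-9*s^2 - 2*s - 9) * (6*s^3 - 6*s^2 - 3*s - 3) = -54*s^5 + 42*s^4 - 15*s^3 + 87*s^2 + 33*s + 27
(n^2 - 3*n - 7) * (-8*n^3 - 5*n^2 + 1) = -8*n^5 + 19*n^4 + 71*n^3 + 36*n^2 - 3*n - 7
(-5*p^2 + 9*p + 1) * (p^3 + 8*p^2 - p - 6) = -5*p^5 - 31*p^4 + 78*p^3 + 29*p^2 - 55*p - 6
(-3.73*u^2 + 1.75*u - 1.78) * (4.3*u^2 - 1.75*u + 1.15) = -16.039*u^4 + 14.0525*u^3 - 15.006*u^2 + 5.1275*u - 2.047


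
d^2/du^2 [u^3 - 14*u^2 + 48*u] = 6*u - 28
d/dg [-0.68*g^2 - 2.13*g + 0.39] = -1.36*g - 2.13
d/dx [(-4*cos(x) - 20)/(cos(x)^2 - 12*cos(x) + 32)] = 4*(sin(x)^2 - 10*cos(x) + 91)*sin(x)/(cos(x)^2 - 12*cos(x) + 32)^2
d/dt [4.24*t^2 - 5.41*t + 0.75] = 8.48*t - 5.41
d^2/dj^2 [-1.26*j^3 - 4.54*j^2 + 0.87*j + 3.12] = -7.56*j - 9.08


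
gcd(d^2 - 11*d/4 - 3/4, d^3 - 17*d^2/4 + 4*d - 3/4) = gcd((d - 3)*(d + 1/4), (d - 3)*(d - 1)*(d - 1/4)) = d - 3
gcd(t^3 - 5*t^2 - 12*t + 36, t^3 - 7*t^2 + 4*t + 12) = t^2 - 8*t + 12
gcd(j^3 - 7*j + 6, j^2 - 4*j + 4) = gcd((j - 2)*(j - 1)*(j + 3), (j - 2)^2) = j - 2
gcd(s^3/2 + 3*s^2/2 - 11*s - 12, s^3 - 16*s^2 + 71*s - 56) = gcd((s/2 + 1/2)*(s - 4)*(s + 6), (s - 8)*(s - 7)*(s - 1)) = 1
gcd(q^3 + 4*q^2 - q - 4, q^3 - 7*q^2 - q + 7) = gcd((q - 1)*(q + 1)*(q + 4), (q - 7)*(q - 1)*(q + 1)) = q^2 - 1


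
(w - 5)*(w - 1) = w^2 - 6*w + 5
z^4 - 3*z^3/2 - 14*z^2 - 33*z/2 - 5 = (z - 5)*(z + 1/2)*(z + 1)*(z + 2)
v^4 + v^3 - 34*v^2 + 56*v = v*(v - 4)*(v - 2)*(v + 7)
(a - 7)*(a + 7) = a^2 - 49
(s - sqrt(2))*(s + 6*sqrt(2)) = s^2 + 5*sqrt(2)*s - 12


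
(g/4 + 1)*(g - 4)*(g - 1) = g^3/4 - g^2/4 - 4*g + 4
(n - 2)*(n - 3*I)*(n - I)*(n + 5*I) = n^4 - 2*n^3 + I*n^3 + 17*n^2 - 2*I*n^2 - 34*n - 15*I*n + 30*I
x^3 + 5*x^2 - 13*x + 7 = (x - 1)^2*(x + 7)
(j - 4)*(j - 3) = j^2 - 7*j + 12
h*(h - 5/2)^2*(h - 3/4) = h^4 - 23*h^3/4 + 10*h^2 - 75*h/16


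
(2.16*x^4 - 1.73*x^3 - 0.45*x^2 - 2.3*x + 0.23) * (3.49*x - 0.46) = 7.5384*x^5 - 7.0313*x^4 - 0.7747*x^3 - 7.82*x^2 + 1.8607*x - 0.1058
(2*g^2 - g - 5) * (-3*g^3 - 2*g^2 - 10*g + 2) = -6*g^5 - g^4 - 3*g^3 + 24*g^2 + 48*g - 10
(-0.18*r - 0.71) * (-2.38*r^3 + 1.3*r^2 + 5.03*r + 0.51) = 0.4284*r^4 + 1.4558*r^3 - 1.8284*r^2 - 3.6631*r - 0.3621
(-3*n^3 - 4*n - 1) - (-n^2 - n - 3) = -3*n^3 + n^2 - 3*n + 2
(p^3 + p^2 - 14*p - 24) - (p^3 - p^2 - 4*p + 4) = 2*p^2 - 10*p - 28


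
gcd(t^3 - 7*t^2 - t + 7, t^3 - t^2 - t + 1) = t^2 - 1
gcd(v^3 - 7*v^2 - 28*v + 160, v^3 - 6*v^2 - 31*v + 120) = v^2 - 3*v - 40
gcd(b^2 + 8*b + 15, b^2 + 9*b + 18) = b + 3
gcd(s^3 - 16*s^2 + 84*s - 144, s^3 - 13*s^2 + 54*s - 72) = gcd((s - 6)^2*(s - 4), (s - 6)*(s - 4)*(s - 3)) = s^2 - 10*s + 24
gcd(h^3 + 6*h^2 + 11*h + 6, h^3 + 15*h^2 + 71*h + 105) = h + 3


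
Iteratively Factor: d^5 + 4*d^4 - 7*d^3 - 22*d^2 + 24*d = (d)*(d^4 + 4*d^3 - 7*d^2 - 22*d + 24) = d*(d - 2)*(d^3 + 6*d^2 + 5*d - 12) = d*(d - 2)*(d + 3)*(d^2 + 3*d - 4) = d*(d - 2)*(d - 1)*(d + 3)*(d + 4)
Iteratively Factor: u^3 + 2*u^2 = (u)*(u^2 + 2*u) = u^2*(u + 2)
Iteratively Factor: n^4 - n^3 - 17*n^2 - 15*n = (n)*(n^3 - n^2 - 17*n - 15) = n*(n - 5)*(n^2 + 4*n + 3) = n*(n - 5)*(n + 3)*(n + 1)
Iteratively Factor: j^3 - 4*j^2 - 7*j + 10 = (j + 2)*(j^2 - 6*j + 5) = (j - 1)*(j + 2)*(j - 5)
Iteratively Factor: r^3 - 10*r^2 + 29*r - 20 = (r - 1)*(r^2 - 9*r + 20) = (r - 4)*(r - 1)*(r - 5)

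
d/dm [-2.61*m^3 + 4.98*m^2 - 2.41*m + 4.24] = -7.83*m^2 + 9.96*m - 2.41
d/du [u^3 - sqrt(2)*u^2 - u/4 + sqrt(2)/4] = 3*u^2 - 2*sqrt(2)*u - 1/4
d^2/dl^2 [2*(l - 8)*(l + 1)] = 4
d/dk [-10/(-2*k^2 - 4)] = -10*k/(k^2 + 2)^2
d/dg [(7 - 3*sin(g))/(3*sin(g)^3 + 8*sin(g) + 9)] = (18*sin(g)^3 - 63*sin(g)^2 - 83)*cos(g)/(3*sin(g)^3 + 8*sin(g) + 9)^2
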